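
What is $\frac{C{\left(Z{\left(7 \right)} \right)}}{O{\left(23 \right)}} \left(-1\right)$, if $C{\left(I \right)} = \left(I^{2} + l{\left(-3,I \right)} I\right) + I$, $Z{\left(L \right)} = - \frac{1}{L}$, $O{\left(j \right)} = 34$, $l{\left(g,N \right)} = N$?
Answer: $\frac{5}{1666} \approx 0.0030012$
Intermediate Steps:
$C{\left(I \right)} = I + 2 I^{2}$ ($C{\left(I \right)} = \left(I^{2} + I I\right) + I = \left(I^{2} + I^{2}\right) + I = 2 I^{2} + I = I + 2 I^{2}$)
$\frac{C{\left(Z{\left(7 \right)} \right)}}{O{\left(23 \right)}} \left(-1\right) = \frac{- \frac{1}{7} \left(1 + 2 \left(- \frac{1}{7}\right)\right)}{34} \left(-1\right) = \left(-1\right) \frac{1}{7} \left(1 + 2 \left(\left(-1\right) \frac{1}{7}\right)\right) \frac{1}{34} \left(-1\right) = - \frac{1 + 2 \left(- \frac{1}{7}\right)}{7} \cdot \frac{1}{34} \left(-1\right) = - \frac{1 - \frac{2}{7}}{7} \cdot \frac{1}{34} \left(-1\right) = \left(- \frac{1}{7}\right) \frac{5}{7} \cdot \frac{1}{34} \left(-1\right) = \left(- \frac{5}{49}\right) \frac{1}{34} \left(-1\right) = \left(- \frac{5}{1666}\right) \left(-1\right) = \frac{5}{1666}$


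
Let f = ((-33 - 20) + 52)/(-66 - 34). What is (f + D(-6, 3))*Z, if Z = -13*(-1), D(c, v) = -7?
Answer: -9087/100 ≈ -90.870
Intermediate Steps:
Z = 13
f = 1/100 (f = (-53 + 52)/(-100) = -1*(-1/100) = 1/100 ≈ 0.010000)
(f + D(-6, 3))*Z = (1/100 - 7)*13 = -699/100*13 = -9087/100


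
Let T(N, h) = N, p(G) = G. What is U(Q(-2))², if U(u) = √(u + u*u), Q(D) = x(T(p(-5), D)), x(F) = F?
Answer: 20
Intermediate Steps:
Q(D) = -5
U(u) = √(u + u²)
U(Q(-2))² = (√(-5*(1 - 5)))² = (√(-5*(-4)))² = (√20)² = (2*√5)² = 20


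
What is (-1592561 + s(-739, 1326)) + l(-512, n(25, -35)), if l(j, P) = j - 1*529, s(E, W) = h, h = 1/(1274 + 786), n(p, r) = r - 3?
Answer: -3282820119/2060 ≈ -1.5936e+6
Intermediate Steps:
n(p, r) = -3 + r
h = 1/2060 ≈ 0.00048544
s(E, W) = 1/2060
l(j, P) = -529 + j (l(j, P) = j - 529 = -529 + j)
(-1592561 + s(-739, 1326)) + l(-512, n(25, -35)) = (-1592561 + 1/2060) + (-529 - 512) = -3280675659/2060 - 1041 = -3282820119/2060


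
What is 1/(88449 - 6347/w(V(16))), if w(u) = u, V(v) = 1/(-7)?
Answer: 1/132878 ≈ 7.5257e-6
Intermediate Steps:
V(v) = -⅐
1/(88449 - 6347/w(V(16))) = 1/(88449 - 6347/(-⅐)) = 1/(88449 - 6347*(-7)) = 1/(88449 + 44429) = 1/132878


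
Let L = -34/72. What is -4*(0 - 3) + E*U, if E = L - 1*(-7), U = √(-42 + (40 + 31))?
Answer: 12 + 235*√29/36 ≈ 47.153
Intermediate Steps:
U = √29 (U = √(-42 + 71) = √29 ≈ 5.3852)
L = -17/36 (L = -34*1/72 = -17/36 ≈ -0.47222)
E = 235/36 (E = -17/36 - 1*(-7) = -17/36 + 7 = 235/36 ≈ 6.5278)
-4*(0 - 3) + E*U = -4*(0 - 3) + 235*√29/36 = -4*(-3) + 235*√29/36 = 12 + 235*√29/36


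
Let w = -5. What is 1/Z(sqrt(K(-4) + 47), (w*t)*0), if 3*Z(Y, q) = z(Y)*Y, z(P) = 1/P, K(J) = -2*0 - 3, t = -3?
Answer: 3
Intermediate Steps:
K(J) = -3 (K(J) = 0 - 3 = -3)
Z(Y, q) = 1/3 (Z(Y, q) = (Y/Y)/3 = (1/3)*1 = 1/3)
1/Z(sqrt(K(-4) + 47), (w*t)*0) = 1/(1/3) = 3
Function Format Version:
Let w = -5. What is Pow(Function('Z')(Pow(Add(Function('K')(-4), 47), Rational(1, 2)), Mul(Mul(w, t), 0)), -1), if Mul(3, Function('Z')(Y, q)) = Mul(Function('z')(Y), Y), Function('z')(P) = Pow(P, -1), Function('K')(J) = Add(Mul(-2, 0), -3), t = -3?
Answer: 3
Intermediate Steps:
Function('K')(J) = -3 (Function('K')(J) = Add(0, -3) = -3)
Function('Z')(Y, q) = Rational(1, 3) (Function('Z')(Y, q) = Mul(Rational(1, 3), Mul(Pow(Y, -1), Y)) = Mul(Rational(1, 3), 1) = Rational(1, 3))
Pow(Function('Z')(Pow(Add(Function('K')(-4), 47), Rational(1, 2)), Mul(Mul(w, t), 0)), -1) = Pow(Rational(1, 3), -1) = 3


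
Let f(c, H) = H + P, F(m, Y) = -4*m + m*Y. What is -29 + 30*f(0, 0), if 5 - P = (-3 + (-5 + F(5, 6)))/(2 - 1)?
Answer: 61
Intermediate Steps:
F(m, Y) = -4*m + Y*m
P = 3 (P = 5 - (-3 + (-5 + 5*(-4 + 6)))/(2 - 1) = 5 - (-3 + (-5 + 5*2))/1 = 5 - (-3 + (-5 + 10)) = 5 - (-3 + 5) = 5 - 2 = 3)
f(c, H) = 3 + H (f(c, H) = H + 3 = 3 + H)
-29 + 30*f(0, 0) = -29 + 30*(3 + 0) = -29 + 30*3 = -29 + 90 = 61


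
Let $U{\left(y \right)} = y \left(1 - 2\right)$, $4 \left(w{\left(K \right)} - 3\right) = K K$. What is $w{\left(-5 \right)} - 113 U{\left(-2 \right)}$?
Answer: $- \frac{867}{4} \approx -216.75$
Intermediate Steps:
$w{\left(K \right)} = 3 + \frac{K^{2}}{4}$ ($w{\left(K \right)} = 3 + \frac{K K}{4} = 3 + \frac{K^{2}}{4}$)
$U{\left(y \right)} = - y$ ($U{\left(y \right)} = y \left(1 - 2\right) = y \left(-1\right) = - y$)
$w{\left(-5 \right)} - 113 U{\left(-2 \right)} = \left(3 + \frac{\left(-5\right)^{2}}{4}\right) - 113 \left(\left(-1\right) \left(-2\right)\right) = \left(3 + \frac{1}{4} \cdot 25\right) - 226 = \left(3 + \frac{25}{4}\right) - 226 = \frac{37}{4} - 226 = - \frac{867}{4}$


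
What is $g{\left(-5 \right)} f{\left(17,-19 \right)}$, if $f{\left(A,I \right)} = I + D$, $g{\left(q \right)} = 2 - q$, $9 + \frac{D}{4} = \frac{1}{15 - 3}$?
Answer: $- \frac{1148}{3} \approx -382.67$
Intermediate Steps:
$D = - \frac{107}{3}$ ($D = -36 + \frac{4}{15 - 3} = -36 + \frac{4}{12} = -36 + 4 \cdot \frac{1}{12} = -36 + \frac{1}{3} = - \frac{107}{3} \approx -35.667$)
$f{\left(A,I \right)} = - \frac{107}{3} + I$ ($f{\left(A,I \right)} = I - \frac{107}{3} = - \frac{107}{3} + I$)
$g{\left(-5 \right)} f{\left(17,-19 \right)} = \left(2 - -5\right) \left(- \frac{107}{3} - 19\right) = \left(2 + 5\right) \left(- \frac{164}{3}\right) = 7 \left(- \frac{164}{3}\right) = - \frac{1148}{3}$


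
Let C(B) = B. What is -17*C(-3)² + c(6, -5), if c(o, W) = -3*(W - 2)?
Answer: -132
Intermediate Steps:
c(o, W) = 6 - 3*W (c(o, W) = -3*(-2 + W) = 6 - 3*W)
-17*C(-3)² + c(6, -5) = -17*(-3)² + (6 - 3*(-5)) = -17*9 + (6 + 15) = -153 + 21 = -132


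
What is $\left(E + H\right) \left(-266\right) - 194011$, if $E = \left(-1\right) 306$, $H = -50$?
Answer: $-99315$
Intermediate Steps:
$E = -306$
$\left(E + H\right) \left(-266\right) - 194011 = \left(-306 - 50\right) \left(-266\right) - 194011 = \left(-356\right) \left(-266\right) - 194011 = 94696 - 194011 = -99315$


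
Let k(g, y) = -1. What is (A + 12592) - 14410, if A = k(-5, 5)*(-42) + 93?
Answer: -1683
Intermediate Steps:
A = 135 (A = -1*(-42) + 93 = 42 + 93 = 135)
(A + 12592) - 14410 = (135 + 12592) - 14410 = 12727 - 14410 = -1683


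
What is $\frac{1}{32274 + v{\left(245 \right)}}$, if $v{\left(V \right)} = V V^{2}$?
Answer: $\frac{1}{14738399} \approx 6.785 \cdot 10^{-8}$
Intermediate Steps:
$v{\left(V \right)} = V^{3}$
$\frac{1}{32274 + v{\left(245 \right)}} = \frac{1}{32274 + 245^{3}} = \frac{1}{32274 + 14706125} = \frac{1}{14738399}$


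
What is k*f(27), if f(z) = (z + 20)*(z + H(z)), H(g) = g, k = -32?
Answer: -81216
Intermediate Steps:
f(z) = 2*z*(20 + z) (f(z) = (z + 20)*(z + z) = (20 + z)*(2*z) = 2*z*(20 + z))
k*f(27) = -64*27*(20 + 27) = -64*27*47 = -32*2538 = -81216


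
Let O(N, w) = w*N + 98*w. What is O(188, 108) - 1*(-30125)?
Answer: 61013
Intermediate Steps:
O(N, w) = 98*w + N*w (O(N, w) = N*w + 98*w = 98*w + N*w)
O(188, 108) - 1*(-30125) = 108*(98 + 188) - 1*(-30125) = 108*286 + 30125 = 30888 + 30125 = 61013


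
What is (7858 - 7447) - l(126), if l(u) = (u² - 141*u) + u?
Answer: 2175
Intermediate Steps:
l(u) = u² - 140*u
(7858 - 7447) - l(126) = (7858 - 7447) - 126*(-140 + 126) = 411 - 126*(-14) = 411 - 1*(-1764) = 411 + 1764 = 2175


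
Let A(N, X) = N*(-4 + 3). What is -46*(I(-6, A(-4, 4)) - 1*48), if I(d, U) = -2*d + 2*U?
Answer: 1288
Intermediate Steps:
A(N, X) = -N (A(N, X) = N*(-1) = -N)
-46*(I(-6, A(-4, 4)) - 1*48) = -46*((-2*(-6) + 2*(-1*(-4))) - 1*48) = -46*((12 + 2*4) - 48) = -46*((12 + 8) - 48) = -46*(20 - 48) = -46*(-28) = -23*(-56) = 1288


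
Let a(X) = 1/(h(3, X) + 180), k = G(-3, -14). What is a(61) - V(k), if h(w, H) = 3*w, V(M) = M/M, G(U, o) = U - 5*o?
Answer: -188/189 ≈ -0.99471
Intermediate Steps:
k = 67 (k = -3 - 5*(-14) = -3 + 70 = 67)
V(M) = 1
a(X) = 1/189 (a(X) = 1/(3*3 + 180) = 1/(9 + 180) = 1/189)
a(61) - V(k) = 1/189 - 1*1 = 1/189 - 1 = -188/189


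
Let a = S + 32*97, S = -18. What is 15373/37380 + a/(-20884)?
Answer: 51423763/195160980 ≈ 0.26349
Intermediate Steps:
a = 3086 (a = -18 + 32*97 = -18 + 3104 = 3086)
15373/37380 + a/(-20884) = 15373/37380 + 3086/(-20884) = 15373*(1/37380) + 3086*(-1/20884) = 15373/37380 - 1543/10442 = 51423763/195160980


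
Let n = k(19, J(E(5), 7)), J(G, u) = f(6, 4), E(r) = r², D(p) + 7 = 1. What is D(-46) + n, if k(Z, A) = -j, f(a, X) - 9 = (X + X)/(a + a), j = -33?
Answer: 27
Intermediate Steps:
D(p) = -6 (D(p) = -7 + 1 = -6)
f(a, X) = 9 + X/a (f(a, X) = 9 + (X + X)/(a + a) = 9 + (2*X)/((2*a)) = 9 + (2*X)*(1/(2*a)) = 9 + X/a)
J(G, u) = 29/3 (J(G, u) = 9 + 4/6 = 9 + 4*(⅙) = 9 + ⅔ = 29/3)
k(Z, A) = 33 (k(Z, A) = -1*(-33) = 33)
n = 33
D(-46) + n = -6 + 33 = 27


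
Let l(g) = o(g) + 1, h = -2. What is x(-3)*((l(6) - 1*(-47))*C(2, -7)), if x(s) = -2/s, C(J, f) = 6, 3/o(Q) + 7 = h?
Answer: 572/3 ≈ 190.67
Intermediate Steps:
o(Q) = -⅓ (o(Q) = 3/(-7 - 2) = 3/(-9) = 3*(-⅑) = -⅓)
l(g) = ⅔ (l(g) = -⅓ + 1 = ⅔)
x(-3)*((l(6) - 1*(-47))*C(2, -7)) = (-2/(-3))*((⅔ - 1*(-47))*6) = (-2*(-⅓))*((⅔ + 47)*6) = 2*((143/3)*6)/3 = (⅔)*286 = 572/3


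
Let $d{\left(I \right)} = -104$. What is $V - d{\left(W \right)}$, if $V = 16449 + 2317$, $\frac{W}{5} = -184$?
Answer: $18870$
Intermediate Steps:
$W = -920$ ($W = 5 \left(-184\right) = -920$)
$V = 18766$
$V - d{\left(W \right)} = 18766 - -104 = 18766 + 104 = 18870$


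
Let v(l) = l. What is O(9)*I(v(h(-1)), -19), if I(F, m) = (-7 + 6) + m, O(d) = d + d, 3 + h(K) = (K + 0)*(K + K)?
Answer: -360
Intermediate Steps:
h(K) = -3 + 2*K² (h(K) = -3 + (K + 0)*(K + K) = -3 + K*(2*K) = -3 + 2*K²)
O(d) = 2*d
I(F, m) = -1 + m
O(9)*I(v(h(-1)), -19) = (2*9)*(-1 - 19) = 18*(-20) = -360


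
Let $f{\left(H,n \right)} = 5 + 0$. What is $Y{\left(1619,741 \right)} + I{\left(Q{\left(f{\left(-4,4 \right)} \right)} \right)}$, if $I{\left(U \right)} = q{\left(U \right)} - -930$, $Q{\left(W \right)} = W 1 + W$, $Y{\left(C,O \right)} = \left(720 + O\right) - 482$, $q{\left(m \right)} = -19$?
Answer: $1890$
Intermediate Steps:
$f{\left(H,n \right)} = 5$
$Y{\left(C,O \right)} = 238 + O$
$Q{\left(W \right)} = 2 W$ ($Q{\left(W \right)} = W + W = 2 W$)
$I{\left(U \right)} = 911$ ($I{\left(U \right)} = -19 - -930 = -19 + 930 = 911$)
$Y{\left(1619,741 \right)} + I{\left(Q{\left(f{\left(-4,4 \right)} \right)} \right)} = \left(238 + 741\right) + 911 = 979 + 911 = 1890$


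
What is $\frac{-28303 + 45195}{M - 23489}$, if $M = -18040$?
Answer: $- \frac{16892}{41529} \approx -0.40675$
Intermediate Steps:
$\frac{-28303 + 45195}{M - 23489} = \frac{-28303 + 45195}{-18040 - 23489} = \frac{16892}{-41529} = 16892 \left(- \frac{1}{41529}\right) = - \frac{16892}{41529}$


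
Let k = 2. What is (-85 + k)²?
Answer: 6889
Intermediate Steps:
(-85 + k)² = (-85 + 2)² = (-83)² = 6889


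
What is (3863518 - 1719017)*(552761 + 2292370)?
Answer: 6101386274631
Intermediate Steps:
(3863518 - 1719017)*(552761 + 2292370) = 2144501*2845131 = 6101386274631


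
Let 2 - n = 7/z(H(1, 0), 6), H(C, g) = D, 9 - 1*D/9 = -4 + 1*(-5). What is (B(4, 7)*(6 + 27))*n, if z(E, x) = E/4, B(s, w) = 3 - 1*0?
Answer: 1628/9 ≈ 180.89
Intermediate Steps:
B(s, w) = 3 (B(s, w) = 3 + 0 = 3)
D = 162 (D = 81 - 9*(-4 + 1*(-5)) = 81 - 9*(-4 - 5) = 81 - 9*(-9) = 81 + 81 = 162)
H(C, g) = 162
z(E, x) = E/4 (z(E, x) = E*(1/4) = E/4)
n = 148/81 (n = 2 - 7/((1/4)*162) = 2 - 7/81/2 = 2 - 7*2/81 = 2 - 1*14/81 = 2 - 14/81 = 148/81 ≈ 1.8272)
(B(4, 7)*(6 + 27))*n = (3*(6 + 27))*(148/81) = (3*33)*(148/81) = 99*(148/81) = 1628/9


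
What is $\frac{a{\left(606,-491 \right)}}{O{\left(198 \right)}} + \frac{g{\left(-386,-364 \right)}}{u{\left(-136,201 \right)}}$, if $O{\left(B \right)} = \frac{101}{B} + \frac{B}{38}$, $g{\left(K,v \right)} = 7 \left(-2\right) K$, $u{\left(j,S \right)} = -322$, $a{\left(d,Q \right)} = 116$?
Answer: $\frac{1729910}{494983} \approx 3.4949$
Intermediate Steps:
$g{\left(K,v \right)} = - 14 K$
$O{\left(B \right)} = \frac{101}{B} + \frac{B}{38}$ ($O{\left(B \right)} = \frac{101}{B} + B \frac{1}{38} = \frac{101}{B} + \frac{B}{38}$)
$\frac{a{\left(606,-491 \right)}}{O{\left(198 \right)}} + \frac{g{\left(-386,-364 \right)}}{u{\left(-136,201 \right)}} = \frac{116}{\frac{101}{198} + \frac{1}{38} \cdot 198} + \frac{\left(-14\right) \left(-386\right)}{-322} = \frac{116}{101 \cdot \frac{1}{198} + \frac{99}{19}} + 5404 \left(- \frac{1}{322}\right) = \frac{116}{\frac{101}{198} + \frac{99}{19}} - \frac{386}{23} = \frac{116}{\frac{21521}{3762}} - \frac{386}{23} = 116 \cdot \frac{3762}{21521} - \frac{386}{23} = \frac{436392}{21521} - \frac{386}{23} = \frac{1729910}{494983}$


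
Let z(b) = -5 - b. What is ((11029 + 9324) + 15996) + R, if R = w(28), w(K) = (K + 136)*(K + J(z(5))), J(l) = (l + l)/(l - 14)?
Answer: 123233/3 ≈ 41078.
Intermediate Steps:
J(l) = 2*l/(-14 + l) (J(l) = (2*l)/(-14 + l) = 2*l/(-14 + l))
w(K) = (136 + K)*(⅚ + K) (w(K) = (K + 136)*(K + 2*(-5 - 1*5)/(-14 + (-5 - 1*5))) = (136 + K)*(K + 2*(-5 - 5)/(-14 + (-5 - 5))) = (136 + K)*(K + 2*(-10)/(-14 - 10)) = (136 + K)*(K + 2*(-10)/(-24)) = (136 + K)*(K + 2*(-10)*(-1/24)) = (136 + K)*(K + ⅚) = (136 + K)*(⅚ + K))
R = 14186/3 (R = 340/3 + 28² + (821/6)*28 = 340/3 + 784 + 11494/3 = 14186/3 ≈ 4728.7)
((11029 + 9324) + 15996) + R = ((11029 + 9324) + 15996) + 14186/3 = (20353 + 15996) + 14186/3 = 36349 + 14186/3 = 123233/3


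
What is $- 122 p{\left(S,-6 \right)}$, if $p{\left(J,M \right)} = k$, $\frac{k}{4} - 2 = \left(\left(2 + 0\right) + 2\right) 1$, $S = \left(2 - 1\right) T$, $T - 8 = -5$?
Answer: $-2928$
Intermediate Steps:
$T = 3$ ($T = 8 - 5 = 3$)
$S = 3$ ($S = \left(2 - 1\right) 3 = 1 \cdot 3 = 3$)
$k = 24$ ($k = 8 + 4 \left(\left(2 + 0\right) + 2\right) 1 = 8 + 4 \left(2 + 2\right) 1 = 8 + 4 \cdot 4 \cdot 1 = 8 + 4 \cdot 4 = 8 + 16 = 24$)
$p{\left(J,M \right)} = 24$
$- 122 p{\left(S,-6 \right)} = \left(-122\right) 24 = -2928$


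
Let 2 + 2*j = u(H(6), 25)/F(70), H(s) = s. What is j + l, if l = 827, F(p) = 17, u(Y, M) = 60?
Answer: 14072/17 ≈ 827.76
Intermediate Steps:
j = 13/17 (j = -1 + (60/17)/2 = -1 + (60*(1/17))/2 = -1 + (1/2)*(60/17) = -1 + 30/17 = 13/17 ≈ 0.76471)
j + l = 13/17 + 827 = 14072/17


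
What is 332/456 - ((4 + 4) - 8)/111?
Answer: 83/114 ≈ 0.72807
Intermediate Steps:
332/456 - ((4 + 4) - 8)/111 = 332*(1/456) - (8 - 8)*(1/111) = 83/114 - 1*0*(1/111) = 83/114 + 0*(1/111) = 83/114 + 0 = 83/114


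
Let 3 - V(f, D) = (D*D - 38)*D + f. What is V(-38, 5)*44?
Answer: 4664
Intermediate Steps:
V(f, D) = 3 - f - D*(-38 + D**2) (V(f, D) = 3 - ((D*D - 38)*D + f) = 3 - ((D**2 - 38)*D + f) = 3 - ((-38 + D**2)*D + f) = 3 - (D*(-38 + D**2) + f) = 3 - (f + D*(-38 + D**2)) = 3 + (-f - D*(-38 + D**2)) = 3 - f - D*(-38 + D**2))
V(-38, 5)*44 = (3 - 1*(-38) - 1*5**3 + 38*5)*44 = (3 + 38 - 1*125 + 190)*44 = (3 + 38 - 125 + 190)*44 = 106*44 = 4664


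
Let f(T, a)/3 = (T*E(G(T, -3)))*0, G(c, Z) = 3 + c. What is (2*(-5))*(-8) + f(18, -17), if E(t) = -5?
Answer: 80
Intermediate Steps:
f(T, a) = 0 (f(T, a) = 3*((T*(-5))*0) = 3*(-5*T*0) = 3*0 = 0)
(2*(-5))*(-8) + f(18, -17) = (2*(-5))*(-8) + 0 = -10*(-8) + 0 = 80 + 0 = 80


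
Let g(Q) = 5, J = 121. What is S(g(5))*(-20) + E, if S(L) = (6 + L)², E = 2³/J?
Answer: -292812/121 ≈ -2419.9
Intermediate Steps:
E = 8/121 (E = 2³/121 = 8*(1/121) = 8/121 ≈ 0.066116)
S(g(5))*(-20) + E = (6 + 5)²*(-20) + 8/121 = 11²*(-20) + 8/121 = 121*(-20) + 8/121 = -2420 + 8/121 = -292812/121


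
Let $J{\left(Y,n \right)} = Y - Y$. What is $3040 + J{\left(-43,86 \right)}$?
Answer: $3040$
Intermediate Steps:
$J{\left(Y,n \right)} = 0$
$3040 + J{\left(-43,86 \right)} = 3040 + 0 = 3040$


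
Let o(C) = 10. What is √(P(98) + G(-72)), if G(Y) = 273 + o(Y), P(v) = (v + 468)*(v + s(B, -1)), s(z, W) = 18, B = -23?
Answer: √65939 ≈ 256.79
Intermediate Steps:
P(v) = (18 + v)*(468 + v) (P(v) = (v + 468)*(v + 18) = (468 + v)*(18 + v) = (18 + v)*(468 + v))
G(Y) = 283 (G(Y) = 273 + 10 = 283)
√(P(98) + G(-72)) = √((8424 + 98² + 486*98) + 283) = √((8424 + 9604 + 47628) + 283) = √(65656 + 283) = √65939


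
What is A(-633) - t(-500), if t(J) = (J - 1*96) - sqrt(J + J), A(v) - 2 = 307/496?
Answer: 296915/496 + 10*I*sqrt(10) ≈ 598.62 + 31.623*I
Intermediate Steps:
A(v) = 1299/496 (A(v) = 2 + 307/496 = 1299/496)
t(J) = -96 + J - sqrt(2)*sqrt(J) (t(J) = (J - 96) - sqrt(2*J) = (-96 + J) - sqrt(2)*sqrt(J) = -96 + J - sqrt(2)*sqrt(J))
A(-633) - t(-500) = 1299/496 - (-96 - 500 - sqrt(2)*sqrt(-500)) = 1299/496 - (-96 - 500 - sqrt(2)*10*I*sqrt(5)) = 1299/496 - (-96 - 500 - 10*I*sqrt(10)) = 1299/496 - (-596 - 10*I*sqrt(10)) = 1299/496 + (596 + 10*I*sqrt(10)) = 296915/496 + 10*I*sqrt(10)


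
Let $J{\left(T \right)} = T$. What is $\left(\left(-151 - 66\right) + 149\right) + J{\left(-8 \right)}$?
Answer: $-76$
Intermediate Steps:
$\left(\left(-151 - 66\right) + 149\right) + J{\left(-8 \right)} = \left(\left(-151 - 66\right) + 149\right) - 8 = \left(-217 + 149\right) - 8 = -68 - 8 = -76$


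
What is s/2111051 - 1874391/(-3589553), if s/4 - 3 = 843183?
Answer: 16063578338373/7577729450203 ≈ 2.1198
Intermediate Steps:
s = 3372744 (s = 12 + 4*843183 = 12 + 3372732 = 3372744)
s/2111051 - 1874391/(-3589553) = 3372744/2111051 - 1874391/(-3589553) = 3372744*(1/2111051) - 1874391*(-1/3589553) = 3372744/2111051 + 1874391/3589553 = 16063578338373/7577729450203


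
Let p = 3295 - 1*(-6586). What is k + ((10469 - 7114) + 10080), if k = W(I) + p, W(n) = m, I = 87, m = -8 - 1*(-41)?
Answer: 23349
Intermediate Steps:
m = 33 (m = -8 + 41 = 33)
p = 9881 (p = 3295 + 6586 = 9881)
W(n) = 33
k = 9914 (k = 33 + 9881 = 9914)
k + ((10469 - 7114) + 10080) = 9914 + ((10469 - 7114) + 10080) = 9914 + (3355 + 10080) = 9914 + 13435 = 23349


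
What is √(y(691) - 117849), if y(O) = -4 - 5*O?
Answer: 2*I*√30327 ≈ 348.29*I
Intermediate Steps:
√(y(691) - 117849) = √((-4 - 5*691) - 117849) = √((-4 - 3455) - 117849) = √(-3459 - 117849) = √(-121308) = 2*I*√30327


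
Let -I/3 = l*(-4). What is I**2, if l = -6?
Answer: 5184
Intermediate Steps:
I = -72 (I = -(-18)*(-4) = -3*24 = -72)
I**2 = (-72)**2 = 5184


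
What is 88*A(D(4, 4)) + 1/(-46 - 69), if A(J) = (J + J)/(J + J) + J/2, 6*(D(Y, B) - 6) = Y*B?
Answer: 161917/345 ≈ 469.32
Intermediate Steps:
D(Y, B) = 6 + B*Y/6 (D(Y, B) = 6 + (Y*B)/6 = 6 + (B*Y)/6 = 6 + B*Y/6)
A(J) = 1 + J/2 (A(J) = (2*J)/((2*J)) + J*(½) = (2*J)*(1/(2*J)) + J/2 = 1 + J/2)
88*A(D(4, 4)) + 1/(-46 - 69) = 88*(1 + (6 + (⅙)*4*4)/2) + 1/(-46 - 69) = 88*(1 + (6 + 8/3)/2) + 1/(-115) = 88*(1 + (½)*(26/3)) - 1/115 = 88*(1 + 13/3) - 1/115 = 88*(16/3) - 1/115 = 1408/3 - 1/115 = 161917/345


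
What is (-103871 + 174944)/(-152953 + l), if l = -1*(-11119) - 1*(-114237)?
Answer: -23691/9199 ≈ -2.5754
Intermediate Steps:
l = 125356 (l = 11119 + 114237 = 125356)
(-103871 + 174944)/(-152953 + l) = (-103871 + 174944)/(-152953 + 125356) = 71073/(-27597) = 71073*(-1/27597) = -23691/9199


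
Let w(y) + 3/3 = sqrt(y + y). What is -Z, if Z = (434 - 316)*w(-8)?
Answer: 118 - 472*I ≈ 118.0 - 472.0*I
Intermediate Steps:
w(y) = -1 + sqrt(2)*sqrt(y) (w(y) = -1 + sqrt(y + y) = -1 + sqrt(2*y) = -1 + sqrt(2)*sqrt(y))
Z = -118 + 472*I (Z = (434 - 316)*(-1 + sqrt(2)*sqrt(-8)) = 118*(-1 + sqrt(2)*(2*I*sqrt(2))) = 118*(-1 + 4*I) = -118 + 472*I ≈ -118.0 + 472.0*I)
-Z = -(-118 + 472*I) = 118 - 472*I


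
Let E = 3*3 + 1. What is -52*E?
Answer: -520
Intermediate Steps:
E = 10 (E = 9 + 1 = 10)
-52*E = -52*10 = -520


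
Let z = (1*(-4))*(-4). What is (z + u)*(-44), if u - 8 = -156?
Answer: 5808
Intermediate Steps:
u = -148 (u = 8 - 156 = -148)
z = 16 (z = -4*(-4) = 16)
(z + u)*(-44) = (16 - 148)*(-44) = -132*(-44) = 5808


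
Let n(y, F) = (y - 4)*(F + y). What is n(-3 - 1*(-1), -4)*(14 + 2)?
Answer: 576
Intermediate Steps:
n(y, F) = (-4 + y)*(F + y)
n(-3 - 1*(-1), -4)*(14 + 2) = ((-3 - 1*(-1))**2 - 4*(-4) - 4*(-3 - 1*(-1)) - 4*(-3 - 1*(-1)))*(14 + 2) = ((-3 + 1)**2 + 16 - 4*(-3 + 1) - 4*(-3 + 1))*16 = ((-2)**2 + 16 - 4*(-2) - 4*(-2))*16 = (4 + 16 + 8 + 8)*16 = 36*16 = 576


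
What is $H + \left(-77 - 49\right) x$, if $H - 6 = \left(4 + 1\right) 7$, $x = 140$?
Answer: $-17599$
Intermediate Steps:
$H = 41$ ($H = 6 + \left(4 + 1\right) 7 = 6 + 5 \cdot 7 = 6 + 35 = 41$)
$H + \left(-77 - 49\right) x = 41 + \left(-77 - 49\right) 140 = 41 - 17640 = -17599$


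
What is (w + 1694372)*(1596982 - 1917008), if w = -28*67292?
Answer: 60742214904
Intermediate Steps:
w = -1884176
(w + 1694372)*(1596982 - 1917008) = (-1884176 + 1694372)*(1596982 - 1917008) = -189804*(-320026) = 60742214904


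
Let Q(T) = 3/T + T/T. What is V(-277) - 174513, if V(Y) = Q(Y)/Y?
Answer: -13390208251/76729 ≈ -1.7451e+5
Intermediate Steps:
Q(T) = 1 + 3/T (Q(T) = 3/T + 1 = 1 + 3/T)
V(Y) = (3 + Y)/Y**2 (V(Y) = ((3 + Y)/Y)/Y = (3 + Y)/Y**2)
V(-277) - 174513 = (3 - 277)/(-277)**2 - 174513 = (1/76729)*(-274) - 174513 = -274/76729 - 174513 = -13390208251/76729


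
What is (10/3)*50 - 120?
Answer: 140/3 ≈ 46.667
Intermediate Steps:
(10/3)*50 - 120 = 500/3 - 120 = 140/3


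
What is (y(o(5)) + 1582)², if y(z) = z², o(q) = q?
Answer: 2582449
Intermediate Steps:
(y(o(5)) + 1582)² = (5² + 1582)² = (25 + 1582)² = 1607² = 2582449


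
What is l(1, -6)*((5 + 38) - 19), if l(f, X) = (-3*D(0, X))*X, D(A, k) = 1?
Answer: 432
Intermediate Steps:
l(f, X) = -3*X (l(f, X) = (-3*1)*X = -3*X)
l(1, -6)*((5 + 38) - 19) = (-3*(-6))*((5 + 38) - 19) = 18*(43 - 19) = 18*24 = 432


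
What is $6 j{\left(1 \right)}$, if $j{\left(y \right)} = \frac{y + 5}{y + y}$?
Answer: $18$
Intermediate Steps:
$j{\left(y \right)} = \frac{5 + y}{2 y}$
$6 j{\left(1 \right)} = 6 \frac{5 + 1}{2 \cdot 1} = 6 \cdot \frac{1}{2} \cdot 1 \cdot 6 = 6 \cdot 3 = 18$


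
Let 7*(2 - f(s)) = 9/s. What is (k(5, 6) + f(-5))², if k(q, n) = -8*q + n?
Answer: 1234321/1225 ≈ 1007.6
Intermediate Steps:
f(s) = 2 - 9/(7*s)
k(q, n) = n - 8*q
(k(5, 6) + f(-5))² = ((6 - 8*5) + (2 - 9/7/(-5)))² = ((6 - 40) + (2 - 9/7*(-⅕)))² = (-34 + (2 + 9/35))² = (-34 + 79/35)² = (-1111/35)² = 1234321/1225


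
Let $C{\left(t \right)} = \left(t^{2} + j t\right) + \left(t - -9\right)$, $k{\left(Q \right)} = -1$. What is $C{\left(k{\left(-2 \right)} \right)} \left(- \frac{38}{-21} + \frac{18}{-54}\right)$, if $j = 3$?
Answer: $\frac{62}{7} \approx 8.8571$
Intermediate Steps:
$C{\left(t \right)} = 9 + t^{2} + 4 t$ ($C{\left(t \right)} = \left(t^{2} + 3 t\right) + \left(t - -9\right) = \left(t^{2} + 3 t\right) + \left(t + 9\right) = \left(t^{2} + 3 t\right) + \left(9 + t\right) = 9 + t^{2} + 4 t$)
$C{\left(k{\left(-2 \right)} \right)} \left(- \frac{38}{-21} + \frac{18}{-54}\right) = \left(9 + \left(-1\right)^{2} + 4 \left(-1\right)\right) \left(- \frac{38}{-21} + \frac{18}{-54}\right) = \left(9 + 1 - 4\right) \left(\left(-38\right) \left(- \frac{1}{21}\right) + 18 \left(- \frac{1}{54}\right)\right) = 6 \left(\frac{38}{21} - \frac{1}{3}\right) = 6 \cdot \frac{31}{21} = \frac{62}{7}$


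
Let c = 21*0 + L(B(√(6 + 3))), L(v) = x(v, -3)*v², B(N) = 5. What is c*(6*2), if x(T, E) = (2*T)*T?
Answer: 15000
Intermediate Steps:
x(T, E) = 2*T²
L(v) = 2*v⁴ (L(v) = (2*v²)*v² = 2*v⁴)
c = 1250 (c = 21*0 + 2*5⁴ = 0 + 2*625 = 0 + 1250 = 1250)
c*(6*2) = 1250*(6*2) = 1250*12 = 15000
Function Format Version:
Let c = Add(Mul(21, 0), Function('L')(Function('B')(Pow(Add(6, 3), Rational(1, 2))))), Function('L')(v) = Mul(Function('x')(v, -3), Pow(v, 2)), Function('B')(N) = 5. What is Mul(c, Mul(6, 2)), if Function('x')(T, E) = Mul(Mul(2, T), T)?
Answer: 15000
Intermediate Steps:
Function('x')(T, E) = Mul(2, Pow(T, 2))
Function('L')(v) = Mul(2, Pow(v, 4)) (Function('L')(v) = Mul(Mul(2, Pow(v, 2)), Pow(v, 2)) = Mul(2, Pow(v, 4)))
c = 1250 (c = Add(Mul(21, 0), Mul(2, Pow(5, 4))) = Add(0, Mul(2, 625)) = Add(0, 1250) = 1250)
Mul(c, Mul(6, 2)) = Mul(1250, Mul(6, 2)) = Mul(1250, 12) = 15000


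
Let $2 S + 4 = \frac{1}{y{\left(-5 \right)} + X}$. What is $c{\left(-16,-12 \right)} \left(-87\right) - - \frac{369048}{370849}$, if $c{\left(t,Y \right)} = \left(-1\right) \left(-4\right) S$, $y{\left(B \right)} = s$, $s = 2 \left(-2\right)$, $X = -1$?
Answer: $\frac{1356927486}{1854245} \approx 731.79$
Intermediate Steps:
$s = -4$
$y{\left(B \right)} = -4$
$S = - \frac{21}{10}$ ($S = -2 + \frac{1}{2 \left(-4 - 1\right)} = -2 + \frac{1}{2 \left(-5\right)} = -2 + \frac{1}{2} \left(- \frac{1}{5}\right) = -2 - \frac{1}{10} = - \frac{21}{10} \approx -2.1$)
$c{\left(t,Y \right)} = - \frac{42}{5}$ ($c{\left(t,Y \right)} = \left(-1\right) \left(-4\right) \left(- \frac{21}{10}\right) = 4 \left(- \frac{21}{10}\right) = - \frac{42}{5}$)
$c{\left(-16,-12 \right)} \left(-87\right) - - \frac{369048}{370849} = \left(- \frac{42}{5}\right) \left(-87\right) - - \frac{369048}{370849} = \frac{3654}{5} - \left(-369048\right) \frac{1}{370849} = \frac{3654}{5} - - \frac{369048}{370849} = \frac{3654}{5} + \frac{369048}{370849} = \frac{1356927486}{1854245}$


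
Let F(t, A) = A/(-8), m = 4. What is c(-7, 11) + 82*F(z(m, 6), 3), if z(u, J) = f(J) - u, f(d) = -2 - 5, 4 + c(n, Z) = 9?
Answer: -103/4 ≈ -25.750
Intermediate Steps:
c(n, Z) = 5 (c(n, Z) = -4 + 9 = 5)
f(d) = -7
z(u, J) = -7 - u
F(t, A) = -A/8 (F(t, A) = A*(-⅛) = -A/8)
c(-7, 11) + 82*F(z(m, 6), 3) = 5 + 82*(-⅛*3) = 5 + 82*(-3/8) = 5 - 123/4 = -103/4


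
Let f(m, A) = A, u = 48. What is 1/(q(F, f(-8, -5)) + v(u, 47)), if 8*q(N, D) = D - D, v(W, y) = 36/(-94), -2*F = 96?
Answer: -47/18 ≈ -2.6111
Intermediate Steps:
F = -48 (F = -1/2*96 = -48)
v(W, y) = -18/47 (v(W, y) = 36*(-1/94) = -18/47)
q(N, D) = 0 (q(N, D) = (D - D)/8 = (1/8)*0 = 0)
1/(q(F, f(-8, -5)) + v(u, 47)) = 1/(0 - 18/47) = 1/(-18/47) = -47/18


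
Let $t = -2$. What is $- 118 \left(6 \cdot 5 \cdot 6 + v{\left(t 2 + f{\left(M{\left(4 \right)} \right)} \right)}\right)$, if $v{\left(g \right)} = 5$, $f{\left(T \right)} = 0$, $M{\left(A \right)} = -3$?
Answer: $-21830$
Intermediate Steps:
$- 118 \left(6 \cdot 5 \cdot 6 + v{\left(t 2 + f{\left(M{\left(4 \right)} \right)} \right)}\right) = - 118 \left(6 \cdot 5 \cdot 6 + 5\right) = - 118 \left(30 \cdot 6 + 5\right) = - 118 \left(180 + 5\right) = \left(-118\right) 185 = -21830$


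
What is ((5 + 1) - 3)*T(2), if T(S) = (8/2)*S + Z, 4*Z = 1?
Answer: 99/4 ≈ 24.750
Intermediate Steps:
Z = ¼ (Z = (¼)*1 = ¼ ≈ 0.25000)
T(S) = ¼ + 4*S (T(S) = (8/2)*S + ¼ = (8*(½))*S + ¼ = 4*S + ¼ = ¼ + 4*S)
((5 + 1) - 3)*T(2) = ((5 + 1) - 3)*(¼ + 4*2) = (6 - 3)*(¼ + 8) = 3*(33/4) = 99/4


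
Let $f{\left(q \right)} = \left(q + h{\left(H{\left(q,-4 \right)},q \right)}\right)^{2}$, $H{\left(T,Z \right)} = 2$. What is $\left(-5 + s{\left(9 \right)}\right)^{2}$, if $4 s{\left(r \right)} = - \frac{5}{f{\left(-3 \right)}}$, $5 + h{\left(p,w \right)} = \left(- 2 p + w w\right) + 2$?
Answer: $\frac{625}{16} \approx 39.063$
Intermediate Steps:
$h{\left(p,w \right)} = -3 + w^{2} - 2 p$ ($h{\left(p,w \right)} = -5 - \left(-2 + 2 p - w w\right) = -5 - \left(-2 - w^{2} + 2 p\right) = -5 + \left(2 + w^{2} - 2 p\right) = -3 + w^{2} - 2 p$)
$f{\left(q \right)} = \left(-7 + q + q^{2}\right)^{2}$ ($f{\left(q \right)} = \left(q - \left(7 - q^{2}\right)\right)^{2} = \left(q + \left(-7 + q^{2}\right)\right)^{2} = \left(-7 + q + q^{2}\right)^{2}$)
$s{\left(r \right)} = - \frac{5}{4}$ ($s{\left(r \right)} = \frac{\left(-5\right) \frac{1}{\left(-7 - 3 + \left(-3\right)^{2}\right)^{2}}}{4} = \frac{\left(-5\right) \frac{1}{\left(-7 - 3 + 9\right)^{2}}}{4} = \frac{\left(-5\right) \frac{1}{\left(-1\right)^{2}}}{4} = \frac{\left(-5\right) 1^{-1}}{4} = \frac{\left(-5\right) 1}{4} = \frac{1}{4} \left(-5\right) = - \frac{5}{4}$)
$\left(-5 + s{\left(9 \right)}\right)^{2} = \left(-5 - \frac{5}{4}\right)^{2} = \left(- \frac{25}{4}\right)^{2} = \frac{625}{16}$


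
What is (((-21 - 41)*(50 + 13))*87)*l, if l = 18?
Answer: -6116796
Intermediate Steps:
(((-21 - 41)*(50 + 13))*87)*l = (((-21 - 41)*(50 + 13))*87)*18 = (-62*63*87)*18 = -3906*87*18 = -339822*18 = -6116796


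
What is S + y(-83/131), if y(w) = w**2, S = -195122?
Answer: -3348481753/17161 ≈ -1.9512e+5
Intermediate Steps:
S + y(-83/131) = -195122 + (-83/131)**2 = -195122 + 6889/17161 = -3348481753/17161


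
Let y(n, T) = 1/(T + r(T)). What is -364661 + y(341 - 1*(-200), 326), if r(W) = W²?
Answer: -38873591921/106602 ≈ -3.6466e+5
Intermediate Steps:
y(n, T) = 1/(T + T²)
-364661 + y(341 - 1*(-200), 326) = -364661 + 1/(326*(1 + 326)) = -364661 + (1/326)/327 = -364661 + (1/326)*(1/327) = -364661 + 1/106602 = -38873591921/106602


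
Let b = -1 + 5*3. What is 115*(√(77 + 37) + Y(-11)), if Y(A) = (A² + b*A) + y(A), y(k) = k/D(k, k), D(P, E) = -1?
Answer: -2530 + 115*√114 ≈ -1302.1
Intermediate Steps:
b = 14 (b = -1 + 15 = 14)
y(k) = -k (y(k) = k/(-1) = k*(-1) = -k)
Y(A) = A² + 13*A (Y(A) = (A² + 14*A) - A = A² + 13*A)
115*(√(77 + 37) + Y(-11)) = 115*(√(77 + 37) - 11*(13 - 11)) = 115*(√114 - 11*2) = 115*(√114 - 22) = 115*(-22 + √114) = -2530 + 115*√114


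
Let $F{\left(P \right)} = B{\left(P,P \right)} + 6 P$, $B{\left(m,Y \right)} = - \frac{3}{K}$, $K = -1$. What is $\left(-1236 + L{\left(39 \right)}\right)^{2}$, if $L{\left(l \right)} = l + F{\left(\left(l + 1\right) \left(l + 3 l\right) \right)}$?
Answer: $1313772516$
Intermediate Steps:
$B{\left(m,Y \right)} = 3$ ($B{\left(m,Y \right)} = - \frac{3}{-1} = \left(-3\right) \left(-1\right) = 3$)
$F{\left(P \right)} = 3 + 6 P$
$L{\left(l \right)} = 3 + l + 24 l \left(1 + l\right)$ ($L{\left(l \right)} = l + \left(3 + 6 \left(l + 1\right) \left(l + 3 l\right)\right) = l + \left(3 + 6 \left(1 + l\right) 4 l\right) = l + \left(3 + 6 \cdot 4 l \left(1 + l\right)\right) = l + \left(3 + 24 l \left(1 + l\right)\right) = 3 + l + 24 l \left(1 + l\right)$)
$\left(-1236 + L{\left(39 \right)}\right)^{2} = \left(-1236 + \left(3 + 39 + 24 \cdot 39 \left(1 + 39\right)\right)\right)^{2} = \left(-1236 + \left(3 + 39 + 24 \cdot 39 \cdot 40\right)\right)^{2} = \left(-1236 + \left(3 + 39 + 37440\right)\right)^{2} = \left(-1236 + 37482\right)^{2} = 36246^{2} = 1313772516$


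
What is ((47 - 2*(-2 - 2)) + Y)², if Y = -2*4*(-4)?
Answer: 7569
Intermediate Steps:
Y = 32 (Y = -8*(-4) = 32)
((47 - 2*(-2 - 2)) + Y)² = ((47 - 2*(-2 - 2)) + 32)² = ((47 - 2*(-4)) + 32)² = ((47 + 8) + 32)² = (55 + 32)² = 87² = 7569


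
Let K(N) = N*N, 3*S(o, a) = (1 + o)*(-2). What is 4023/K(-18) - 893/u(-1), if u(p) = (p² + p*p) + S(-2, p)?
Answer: -7739/24 ≈ -322.46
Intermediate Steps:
S(o, a) = -⅔ - 2*o/3 (S(o, a) = ((1 + o)*(-2))/3 = (-2 - 2*o)/3 = -⅔ - 2*o/3)
u(p) = ⅔ + 2*p² (u(p) = (p² + p*p) + (-⅔ - ⅔*(-2)) = (p² + p²) + (-⅔ + 4/3) = 2*p² + ⅔ = ⅔ + 2*p²)
K(N) = N²
4023/K(-18) - 893/u(-1) = 4023/((-18)²) - 893/(⅔ + 2*(-1)²) = 4023/324 - 893/(⅔ + 2*1) = 4023*(1/324) - 893/(⅔ + 2) = 149/12 - 893/8/3 = 149/12 - 893*3/8 = 149/12 - 2679/8 = -7739/24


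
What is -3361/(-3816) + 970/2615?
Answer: 2498107/1995768 ≈ 1.2517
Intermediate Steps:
-3361/(-3816) + 970/2615 = -3361*(-1/3816) + 970*(1/2615) = 3361/3816 + 194/523 = 2498107/1995768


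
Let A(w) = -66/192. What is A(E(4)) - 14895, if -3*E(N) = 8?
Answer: -476651/32 ≈ -14895.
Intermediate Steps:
E(N) = -8/3 (E(N) = -1/3*8 = -8/3)
A(w) = -11/32 (A(w) = -66*1/192 = -11/32)
A(E(4)) - 14895 = -11/32 - 14895 = -476651/32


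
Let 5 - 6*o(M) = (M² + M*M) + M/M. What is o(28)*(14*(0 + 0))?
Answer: 0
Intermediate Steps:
o(M) = ⅔ - M²/3 (o(M) = ⅚ - ((M² + M*M) + M/M)/6 = ⅚ - ((M² + M²) + 1)/6 = ⅚ - (2*M² + 1)/6 = ⅚ - (1 + 2*M²)/6 = ⅚ + (-⅙ - M²/3) = ⅔ - M²/3)
o(28)*(14*(0 + 0)) = (⅔ - ⅓*28²)*(14*(0 + 0)) = (⅔ - ⅓*784)*(14*0) = (⅔ - 784/3)*0 = -782/3*0 = 0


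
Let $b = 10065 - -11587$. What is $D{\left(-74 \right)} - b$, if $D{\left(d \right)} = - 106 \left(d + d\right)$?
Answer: $-5964$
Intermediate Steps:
$D{\left(d \right)} = - 212 d$ ($D{\left(d \right)} = - 106 \cdot 2 d = - 212 d$)
$b = 21652$ ($b = 10065 + 11587 = 21652$)
$D{\left(-74 \right)} - b = \left(-212\right) \left(-74\right) - 21652 = 15688 - 21652 = -5964$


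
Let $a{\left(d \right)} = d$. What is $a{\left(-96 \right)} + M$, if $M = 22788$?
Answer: $22692$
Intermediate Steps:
$a{\left(-96 \right)} + M = -96 + 22788 = 22692$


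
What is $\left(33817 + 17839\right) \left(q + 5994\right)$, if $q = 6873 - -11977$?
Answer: $1283341664$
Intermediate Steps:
$q = 18850$ ($q = 6873 + 11977 = 18850$)
$\left(33817 + 17839\right) \left(q + 5994\right) = \left(33817 + 17839\right) \left(18850 + 5994\right) = 51656 \cdot 24844 = 1283341664$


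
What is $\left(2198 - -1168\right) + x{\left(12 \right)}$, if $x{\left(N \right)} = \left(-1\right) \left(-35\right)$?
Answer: $3401$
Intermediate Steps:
$x{\left(N \right)} = 35$
$\left(2198 - -1168\right) + x{\left(12 \right)} = \left(2198 - -1168\right) + 35 = \left(2198 + 1168\right) + 35 = 3366 + 35 = 3401$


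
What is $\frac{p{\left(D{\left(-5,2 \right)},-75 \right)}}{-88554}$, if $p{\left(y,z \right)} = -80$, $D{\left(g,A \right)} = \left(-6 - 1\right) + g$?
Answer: $\frac{40}{44277} \approx 0.0009034$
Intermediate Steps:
$D{\left(g,A \right)} = -7 + g$
$\frac{p{\left(D{\left(-5,2 \right)},-75 \right)}}{-88554} = - \frac{80}{-88554} = \left(-80\right) \left(- \frac{1}{88554}\right) = \frac{40}{44277}$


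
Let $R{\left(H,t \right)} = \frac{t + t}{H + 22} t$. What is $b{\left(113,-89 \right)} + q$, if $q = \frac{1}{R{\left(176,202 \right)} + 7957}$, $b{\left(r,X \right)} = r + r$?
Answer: $\frac{187251721}{828547} \approx 226.0$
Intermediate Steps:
$b{\left(r,X \right)} = 2 r$
$R{\left(H,t \right)} = \frac{2 t^{2}}{22 + H}$ ($R{\left(H,t \right)} = \frac{2 t}{22 + H} t = \frac{2 t^{2}}{22 + H}$)
$q = \frac{99}{828547}$ ($q = \frac{1}{\frac{2 \cdot 202^{2}}{22 + 176} + 7957} = \frac{1}{2 \cdot 40804 \cdot \frac{1}{198} + 7957} = \frac{1}{\frac{40804}{99} + 7957} = \frac{1}{\frac{828547}{99}} = \frac{99}{828547} \approx 0.00011949$)
$b{\left(113,-89 \right)} + q = 2 \cdot 113 + \frac{99}{828547} = 226 + \frac{99}{828547} = \frac{187251721}{828547}$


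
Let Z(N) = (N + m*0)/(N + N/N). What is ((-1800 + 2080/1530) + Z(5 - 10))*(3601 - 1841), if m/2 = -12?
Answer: -484001320/153 ≈ -3.1634e+6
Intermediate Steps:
m = -24 (m = 2*(-12) = -24)
Z(N) = N/(1 + N) (Z(N) = (N - 24*0)/(N + N/N) = (N + 0)/(N + 1) = N/(1 + N))
((-1800 + 2080/1530) + Z(5 - 10))*(3601 - 1841) = ((-1800 + 2080/1530) + (5 - 10)/(1 + (5 - 10)))*(3601 - 1841) = ((-1800 + 2080*(1/1530)) - 5/(1 - 5))*1760 = ((-1800 + 208/153) - 5/(-4))*1760 = (-275192/153 - 5*(-¼))*1760 = (-275192/153 + 5/4)*1760 = -1100003/612*1760 = -484001320/153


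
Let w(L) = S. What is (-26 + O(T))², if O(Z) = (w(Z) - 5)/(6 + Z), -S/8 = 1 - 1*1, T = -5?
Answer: 961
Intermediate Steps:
S = 0 (S = -8*(1 - 1*1) = -8*(1 - 1) = -8*0 = 0)
w(L) = 0
O(Z) = -5/(6 + Z) (O(Z) = (0 - 5)/(6 + Z) = -5/(6 + Z))
(-26 + O(T))² = (-26 - 5/(6 - 5))² = (-26 - 5/1)² = (-26 - 5*1)² = (-26 - 5)² = (-31)² = 961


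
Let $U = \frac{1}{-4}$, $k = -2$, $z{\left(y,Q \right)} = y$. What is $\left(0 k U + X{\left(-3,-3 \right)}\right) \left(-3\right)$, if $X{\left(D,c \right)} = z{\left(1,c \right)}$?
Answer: $-3$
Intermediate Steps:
$X{\left(D,c \right)} = 1$
$U = - \frac{1}{4} \approx -0.25$
$\left(0 k U + X{\left(-3,-3 \right)}\right) \left(-3\right) = \left(0 \left(-2\right) \left(- \frac{1}{4}\right) + 1\right) \left(-3\right) = \left(0 \left(- \frac{1}{4}\right) + 1\right) \left(-3\right) = \left(0 + 1\right) \left(-3\right) = 1 \left(-3\right) = -3$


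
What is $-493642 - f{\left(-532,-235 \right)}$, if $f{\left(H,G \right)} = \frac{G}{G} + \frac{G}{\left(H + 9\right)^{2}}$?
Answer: $- \frac{135025675912}{273529} \approx -4.9364 \cdot 10^{5}$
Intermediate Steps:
$f{\left(H,G \right)} = 1 + \frac{G}{\left(9 + H\right)^{2}}$
$-493642 - f{\left(-532,-235 \right)} = -493642 - \left(1 - \frac{235}{\left(9 - 532\right)^{2}}\right) = -493642 - \left(1 - \frac{235}{273529}\right) = -493642 - \frac{273294}{273529} = - \frac{135025675912}{273529}$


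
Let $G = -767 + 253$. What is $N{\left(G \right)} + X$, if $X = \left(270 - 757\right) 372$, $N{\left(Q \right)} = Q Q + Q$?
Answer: $82518$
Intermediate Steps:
$G = -514$
$N{\left(Q \right)} = Q + Q^{2}$ ($N{\left(Q \right)} = Q^{2} + Q = Q + Q^{2}$)
$X = -181164$ ($X = \left(-487\right) 372 = -181164$)
$N{\left(G \right)} + X = - 514 \left(1 - 514\right) - 181164 = \left(-514\right) \left(-513\right) - 181164 = 263682 - 181164 = 82518$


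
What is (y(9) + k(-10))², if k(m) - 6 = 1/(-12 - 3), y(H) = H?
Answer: 50176/225 ≈ 223.00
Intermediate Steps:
k(m) = 89/15 (k(m) = 6 + 1/(-12 - 3) = 6 + 1/(-15) = 6 - 1/15 = 89/15)
(y(9) + k(-10))² = (9 + 89/15)² = (224/15)² = 50176/225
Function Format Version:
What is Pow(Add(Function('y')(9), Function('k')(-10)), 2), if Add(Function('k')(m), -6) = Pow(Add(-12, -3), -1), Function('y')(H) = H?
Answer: Rational(50176, 225) ≈ 223.00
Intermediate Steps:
Function('k')(m) = Rational(89, 15) (Function('k')(m) = Add(6, Pow(Add(-12, -3), -1)) = Add(6, Pow(-15, -1)) = Add(6, Rational(-1, 15)) = Rational(89, 15))
Pow(Add(Function('y')(9), Function('k')(-10)), 2) = Pow(Add(9, Rational(89, 15)), 2) = Pow(Rational(224, 15), 2) = Rational(50176, 225)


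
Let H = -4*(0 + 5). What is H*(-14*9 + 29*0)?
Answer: 2520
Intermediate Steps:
H = -20 (H = -4*5 = -20)
H*(-14*9 + 29*0) = -20*(-14*9 + 29*0) = -20*(-126 + 0) = -20*(-126) = 2520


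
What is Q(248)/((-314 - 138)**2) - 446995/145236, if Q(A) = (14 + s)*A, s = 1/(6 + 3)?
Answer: -17027738443/5563555452 ≈ -3.0606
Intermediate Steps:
s = 1/9 ≈ 0.11111
Q(A) = 127*A/9 (Q(A) = (14 + 1/9)*A = 127*A/9)
Q(248)/((-314 - 138)**2) - 446995/145236 = ((127/9)*248)/((-314 - 138)**2) - 446995/145236 = 31496/(9*((-452)**2)) - 446995*1/145236 = (31496/9)/204304 - 446995/145236 = (31496/9)*(1/204304) - 446995/145236 = 3937/229842 - 446995/145236 = -17027738443/5563555452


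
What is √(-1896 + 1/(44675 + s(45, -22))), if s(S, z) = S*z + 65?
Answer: I*√5806499930/1750 ≈ 43.543*I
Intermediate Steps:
s(S, z) = 65 + S*z
√(-1896 + 1/(44675 + s(45, -22))) = √(-1896 + 1/(44675 + (65 + 45*(-22)))) = √(-1896 + 1/(44675 + (65 - 990))) = √(-1896 + 1/(44675 - 925)) = √(-1896 + 1/43750) = √(-82949999/43750) = I*√5806499930/1750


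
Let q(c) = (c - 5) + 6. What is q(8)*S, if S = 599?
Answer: 5391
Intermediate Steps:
q(c) = 1 + c (q(c) = (-5 + c) + 6 = 1 + c)
q(8)*S = (1 + 8)*599 = 9*599 = 5391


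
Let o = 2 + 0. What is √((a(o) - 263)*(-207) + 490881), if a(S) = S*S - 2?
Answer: 2*√136227 ≈ 738.18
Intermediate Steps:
o = 2
a(S) = -2 + S² (a(S) = S² - 2 = -2 + S²)
√((a(o) - 263)*(-207) + 490881) = √(((-2 + 2²) - 263)*(-207) + 490881) = √(((-2 + 4) - 263)*(-207) + 490881) = √((2 - 263)*(-207) + 490881) = √(-261*(-207) + 490881) = √(54027 + 490881) = √544908 = 2*√136227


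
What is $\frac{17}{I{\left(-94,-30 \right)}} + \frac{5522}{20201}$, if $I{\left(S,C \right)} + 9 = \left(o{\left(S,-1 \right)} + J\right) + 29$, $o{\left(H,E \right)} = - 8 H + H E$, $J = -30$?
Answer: $\frac{4959809}{16888036} \approx 0.29369$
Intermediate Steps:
$o{\left(H,E \right)} = - 8 H + E H$
$I{\left(S,C \right)} = -10 - 9 S$ ($I{\left(S,C \right)} = -9 + \left(\left(S \left(-8 - 1\right) - 30\right) + 29\right) = -9 + \left(\left(S \left(-9\right) - 30\right) + 29\right) = -9 + \left(\left(- 9 S - 30\right) + 29\right) = -9 + \left(\left(-30 - 9 S\right) + 29\right) = -9 - \left(1 + 9 S\right) = -10 - 9 S$)
$\frac{17}{I{\left(-94,-30 \right)}} + \frac{5522}{20201} = \frac{17}{-10 - -846} + \frac{5522}{20201} = \frac{17}{-10 + 846} + 5522 \cdot \frac{1}{20201} = \frac{17}{836} + \frac{5522}{20201} = \frac{4959809}{16888036}$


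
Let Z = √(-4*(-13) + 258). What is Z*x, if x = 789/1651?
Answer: 789*√310/1651 ≈ 8.4142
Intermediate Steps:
x = 789/1651 (x = 789*(1/1651) = 789/1651 ≈ 0.47789)
Z = √310 (Z = √(52 + 258) = √310 ≈ 17.607)
Z*x = √310*(789/1651) = 789*√310/1651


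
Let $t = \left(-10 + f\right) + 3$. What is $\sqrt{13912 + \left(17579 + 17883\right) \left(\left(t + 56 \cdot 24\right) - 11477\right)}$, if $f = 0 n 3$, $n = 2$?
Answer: $4 i \sqrt{22473173} \approx 18962.0 i$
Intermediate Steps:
$f = 0$ ($f = 0 \cdot 2 \cdot 3 = 0 \cdot 3 = 0$)
$t = -7$ ($t = \left(-10 + 0\right) + 3 = -10 + 3 = -7$)
$\sqrt{13912 + \left(17579 + 17883\right) \left(\left(t + 56 \cdot 24\right) - 11477\right)} = \sqrt{13912 + \left(17579 + 17883\right) \left(\left(-7 + 56 \cdot 24\right) - 11477\right)} = \sqrt{13912 + 35462 \left(\left(-7 + 1344\right) - 11477\right)} = \sqrt{13912 + 35462 \left(1337 - 11477\right)} = \sqrt{13912 + 35462 \left(-10140\right)} = \sqrt{13912 - 359584680} = \sqrt{-359570768} = 4 i \sqrt{22473173}$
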